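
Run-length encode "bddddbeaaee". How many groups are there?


Input: bddddbeaaee
Scanning for consecutive runs:
  Group 1: 'b' x 1 (positions 0-0)
  Group 2: 'd' x 4 (positions 1-4)
  Group 3: 'b' x 1 (positions 5-5)
  Group 4: 'e' x 1 (positions 6-6)
  Group 5: 'a' x 2 (positions 7-8)
  Group 6: 'e' x 2 (positions 9-10)
Total groups: 6

6


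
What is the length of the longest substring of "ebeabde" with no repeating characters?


Input: "ebeabde"
Sliding window (track last position of each char):
  Position 0 ('e'): window [0,0] length 1 -- new best
  Position 1 ('b'): window [0,1] length 2 -- new best
  Position 2 ('e'): repeat (last at 0), move window start to 1
  Position 2 ('e'): window [1,2] length 2
  Position 3 ('a'): window [1,3] length 3 -- new best
  Position 4 ('b'): repeat (last at 1), move window start to 2
  Position 4 ('b'): window [2,4] length 3
  Position 5 ('d'): window [2,5] length 4 -- new best
  Position 6 ('e'): repeat (last at 2), move window start to 3
  Position 6 ('e'): window [3,6] length 4
Longest substring with no repeats: "eabd" with length 4

4


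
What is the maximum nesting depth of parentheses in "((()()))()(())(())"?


Input: "((()()))()(())(())"
Tracking depth:
  Position 0 '(': depth becomes 1
  Position 1 '(': depth becomes 2
  Position 2 '(': depth becomes 3
  Position 3 ')': depth becomes 2
  Position 4 '(': depth becomes 3
  Position 5 ')': depth becomes 2
  Position 6 ')': depth becomes 1
  Position 7 ')': depth becomes 0
  Position 8 '(': depth becomes 1
  Position 9 ')': depth becomes 0
  Position 10 '(': depth becomes 1
  Position 11 '(': depth becomes 2
  Position 12 ')': depth becomes 1
  Position 13 ')': depth becomes 0
  Position 14 '(': depth becomes 1
  Position 15 '(': depth becomes 2
  Position 16 ')': depth becomes 1
  Position 17 ')': depth becomes 0
Maximum depth reached: 3

3


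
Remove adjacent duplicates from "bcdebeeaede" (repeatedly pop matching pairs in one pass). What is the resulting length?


Input: bcdebeeaede
Stack-based adjacent duplicate removal:
  Read 'b': push. Stack: b
  Read 'c': push. Stack: bc
  Read 'd': push. Stack: bcd
  Read 'e': push. Stack: bcde
  Read 'b': push. Stack: bcdeb
  Read 'e': push. Stack: bcdebe
  Read 'e': matches stack top 'e' => pop. Stack: bcdeb
  Read 'a': push. Stack: bcdeba
  Read 'e': push. Stack: bcdebae
  Read 'd': push. Stack: bcdebaed
  Read 'e': push. Stack: bcdebaede
Final stack: "bcdebaede" (length 9)

9


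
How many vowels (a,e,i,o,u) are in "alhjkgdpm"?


Input: alhjkgdpm
Checking each character:
  'a' at position 0: vowel (running total: 1)
  'l' at position 1: consonant
  'h' at position 2: consonant
  'j' at position 3: consonant
  'k' at position 4: consonant
  'g' at position 5: consonant
  'd' at position 6: consonant
  'p' at position 7: consonant
  'm' at position 8: consonant
Total vowels: 1

1


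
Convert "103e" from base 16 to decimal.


Input: "103e" in base 16
Positional expansion:
  Digit '1' (value 1) x 16^3 = 4096
  Digit '0' (value 0) x 16^2 = 0
  Digit '3' (value 3) x 16^1 = 48
  Digit 'e' (value 14) x 16^0 = 14
Sum = 4158

4158


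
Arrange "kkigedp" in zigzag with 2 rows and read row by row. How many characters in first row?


Zigzag "kkigedp" into 2 rows:
Placing characters:
  'k' => row 0
  'k' => row 1
  'i' => row 0
  'g' => row 1
  'e' => row 0
  'd' => row 1
  'p' => row 0
Rows:
  Row 0: "kiep"
  Row 1: "kgd"
First row length: 4

4


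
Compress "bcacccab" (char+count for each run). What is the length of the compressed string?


Input: bcacccab
Runs:
  'b' x 1 => "b1"
  'c' x 1 => "c1"
  'a' x 1 => "a1"
  'c' x 3 => "c3"
  'a' x 1 => "a1"
  'b' x 1 => "b1"
Compressed: "b1c1a1c3a1b1"
Compressed length: 12

12


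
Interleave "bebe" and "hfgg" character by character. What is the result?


Interleaving "bebe" and "hfgg":
  Position 0: 'b' from first, 'h' from second => "bh"
  Position 1: 'e' from first, 'f' from second => "ef"
  Position 2: 'b' from first, 'g' from second => "bg"
  Position 3: 'e' from first, 'g' from second => "eg"
Result: bhefbgeg

bhefbgeg


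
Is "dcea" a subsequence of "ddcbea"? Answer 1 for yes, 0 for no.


Check if "dcea" is a subsequence of "ddcbea"
Greedy scan:
  Position 0 ('d'): matches sub[0] = 'd'
  Position 1 ('d'): no match needed
  Position 2 ('c'): matches sub[1] = 'c'
  Position 3 ('b'): no match needed
  Position 4 ('e'): matches sub[2] = 'e'
  Position 5 ('a'): matches sub[3] = 'a'
All 4 characters matched => is a subsequence

1


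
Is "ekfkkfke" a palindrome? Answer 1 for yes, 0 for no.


Input: ekfkkfke
Reversed: ekfkkfke
  Compare pos 0 ('e') with pos 7 ('e'): match
  Compare pos 1 ('k') with pos 6 ('k'): match
  Compare pos 2 ('f') with pos 5 ('f'): match
  Compare pos 3 ('k') with pos 4 ('k'): match
Result: palindrome

1


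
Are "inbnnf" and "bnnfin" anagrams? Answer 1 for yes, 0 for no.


Strings: "inbnnf", "bnnfin"
Sorted first:  bfinnn
Sorted second: bfinnn
Sorted forms match => anagrams

1


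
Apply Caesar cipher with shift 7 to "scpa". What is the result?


Caesar cipher: shift "scpa" by 7
  's' (pos 18) + 7 = pos 25 = 'z'
  'c' (pos 2) + 7 = pos 9 = 'j'
  'p' (pos 15) + 7 = pos 22 = 'w'
  'a' (pos 0) + 7 = pos 7 = 'h'
Result: zjwh

zjwh


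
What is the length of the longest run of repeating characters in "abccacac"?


Input: "abccacac"
Scanning for longest run:
  Position 1 ('b'): new char, reset run to 1
  Position 2 ('c'): new char, reset run to 1
  Position 3 ('c'): continues run of 'c', length=2
  Position 4 ('a'): new char, reset run to 1
  Position 5 ('c'): new char, reset run to 1
  Position 6 ('a'): new char, reset run to 1
  Position 7 ('c'): new char, reset run to 1
Longest run: 'c' with length 2

2


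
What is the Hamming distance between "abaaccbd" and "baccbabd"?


Comparing "abaaccbd" and "baccbabd" position by position:
  Position 0: 'a' vs 'b' => differ
  Position 1: 'b' vs 'a' => differ
  Position 2: 'a' vs 'c' => differ
  Position 3: 'a' vs 'c' => differ
  Position 4: 'c' vs 'b' => differ
  Position 5: 'c' vs 'a' => differ
  Position 6: 'b' vs 'b' => same
  Position 7: 'd' vs 'd' => same
Total differences (Hamming distance): 6

6


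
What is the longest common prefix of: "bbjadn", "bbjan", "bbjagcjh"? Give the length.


Words: bbjadn, bbjan, bbjagcjh
  Position 0: all 'b' => match
  Position 1: all 'b' => match
  Position 2: all 'j' => match
  Position 3: all 'a' => match
  Position 4: ('d', 'n', 'g') => mismatch, stop
LCP = "bbja" (length 4)

4


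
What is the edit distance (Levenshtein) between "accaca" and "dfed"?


Computing edit distance: "accaca" -> "dfed"
DP table:
           d    f    e    d
      0    1    2    3    4
  a   1    1    2    3    4
  c   2    2    2    3    4
  c   3    3    3    3    4
  a   4    4    4    4    4
  c   5    5    5    5    5
  a   6    6    6    6    6
Edit distance = dp[6][4] = 6

6


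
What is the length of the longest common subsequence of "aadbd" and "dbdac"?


LCS of "aadbd" and "dbdac"
DP table:
           d    b    d    a    c
      0    0    0    0    0    0
  a   0    0    0    0    1    1
  a   0    0    0    0    1    1
  d   0    1    1    1    1    1
  b   0    1    2    2    2    2
  d   0    1    2    3    3    3
LCS length = dp[5][5] = 3

3


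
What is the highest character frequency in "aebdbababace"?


Input: aebdbababace
Character counts:
  'a': 4
  'b': 4
  'c': 1
  'd': 1
  'e': 2
Maximum frequency: 4

4


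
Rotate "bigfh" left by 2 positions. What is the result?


Input: "bigfh", rotate left by 2
First 2 characters: "bi"
Remaining characters: "gfh"
Concatenate remaining + first: "gfh" + "bi" = "gfhbi"

gfhbi


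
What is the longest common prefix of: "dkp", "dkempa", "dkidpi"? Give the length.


Words: dkp, dkempa, dkidpi
  Position 0: all 'd' => match
  Position 1: all 'k' => match
  Position 2: ('p', 'e', 'i') => mismatch, stop
LCP = "dk" (length 2)

2


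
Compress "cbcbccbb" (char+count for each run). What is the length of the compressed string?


Input: cbcbccbb
Runs:
  'c' x 1 => "c1"
  'b' x 1 => "b1"
  'c' x 1 => "c1"
  'b' x 1 => "b1"
  'c' x 2 => "c2"
  'b' x 2 => "b2"
Compressed: "c1b1c1b1c2b2"
Compressed length: 12

12


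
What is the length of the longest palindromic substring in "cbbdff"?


Input: "cbbdff"
Checking substrings for palindromes:
  [1:3] "bb" (len 2) => palindrome
  [4:6] "ff" (len 2) => palindrome
Longest palindromic substring: "bb" with length 2

2


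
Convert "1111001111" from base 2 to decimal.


Input: "1111001111" in base 2
Positional expansion:
  Digit '1' (value 1) x 2^9 = 512
  Digit '1' (value 1) x 2^8 = 256
  Digit '1' (value 1) x 2^7 = 128
  Digit '1' (value 1) x 2^6 = 64
  Digit '0' (value 0) x 2^5 = 0
  Digit '0' (value 0) x 2^4 = 0
  Digit '1' (value 1) x 2^3 = 8
  Digit '1' (value 1) x 2^2 = 4
  Digit '1' (value 1) x 2^1 = 2
  Digit '1' (value 1) x 2^0 = 1
Sum = 975

975


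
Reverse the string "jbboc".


Input: jbboc
Reading characters right to left:
  Position 4: 'c'
  Position 3: 'o'
  Position 2: 'b'
  Position 1: 'b'
  Position 0: 'j'
Reversed: cobbj

cobbj


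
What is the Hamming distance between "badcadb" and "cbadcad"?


Comparing "badcadb" and "cbadcad" position by position:
  Position 0: 'b' vs 'c' => differ
  Position 1: 'a' vs 'b' => differ
  Position 2: 'd' vs 'a' => differ
  Position 3: 'c' vs 'd' => differ
  Position 4: 'a' vs 'c' => differ
  Position 5: 'd' vs 'a' => differ
  Position 6: 'b' vs 'd' => differ
Total differences (Hamming distance): 7

7


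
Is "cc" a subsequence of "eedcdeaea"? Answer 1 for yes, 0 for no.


Check if "cc" is a subsequence of "eedcdeaea"
Greedy scan:
  Position 0 ('e'): no match needed
  Position 1 ('e'): no match needed
  Position 2 ('d'): no match needed
  Position 3 ('c'): matches sub[0] = 'c'
  Position 4 ('d'): no match needed
  Position 5 ('e'): no match needed
  Position 6 ('a'): no match needed
  Position 7 ('e'): no match needed
  Position 8 ('a'): no match needed
Only matched 1/2 characters => not a subsequence

0


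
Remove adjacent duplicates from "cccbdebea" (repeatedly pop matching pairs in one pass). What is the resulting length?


Input: cccbdebea
Stack-based adjacent duplicate removal:
  Read 'c': push. Stack: c
  Read 'c': matches stack top 'c' => pop. Stack: (empty)
  Read 'c': push. Stack: c
  Read 'b': push. Stack: cb
  Read 'd': push. Stack: cbd
  Read 'e': push. Stack: cbde
  Read 'b': push. Stack: cbdeb
  Read 'e': push. Stack: cbdebe
  Read 'a': push. Stack: cbdebea
Final stack: "cbdebea" (length 7)

7


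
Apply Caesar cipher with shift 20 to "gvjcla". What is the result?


Caesar cipher: shift "gvjcla" by 20
  'g' (pos 6) + 20 = pos 0 = 'a'
  'v' (pos 21) + 20 = pos 15 = 'p'
  'j' (pos 9) + 20 = pos 3 = 'd'
  'c' (pos 2) + 20 = pos 22 = 'w'
  'l' (pos 11) + 20 = pos 5 = 'f'
  'a' (pos 0) + 20 = pos 20 = 'u'
Result: apdwfu

apdwfu


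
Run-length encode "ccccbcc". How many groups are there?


Input: ccccbcc
Scanning for consecutive runs:
  Group 1: 'c' x 4 (positions 0-3)
  Group 2: 'b' x 1 (positions 4-4)
  Group 3: 'c' x 2 (positions 5-6)
Total groups: 3

3


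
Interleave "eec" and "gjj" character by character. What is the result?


Interleaving "eec" and "gjj":
  Position 0: 'e' from first, 'g' from second => "eg"
  Position 1: 'e' from first, 'j' from second => "ej"
  Position 2: 'c' from first, 'j' from second => "cj"
Result: egejcj

egejcj


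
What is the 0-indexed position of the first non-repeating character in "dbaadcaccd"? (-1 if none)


Input: dbaadcaccd
Character frequencies:
  'a': 3
  'b': 1
  'c': 3
  'd': 3
Scanning left to right for freq == 1:
  Position 0 ('d'): freq=3, skip
  Position 1 ('b'): unique! => answer = 1

1


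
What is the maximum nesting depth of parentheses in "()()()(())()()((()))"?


Input: "()()()(())()()((()))"
Tracking depth:
  Position 0 '(': depth becomes 1
  Position 1 ')': depth becomes 0
  Position 2 '(': depth becomes 1
  Position 3 ')': depth becomes 0
  Position 4 '(': depth becomes 1
  Position 5 ')': depth becomes 0
  Position 6 '(': depth becomes 1
  Position 7 '(': depth becomes 2
  Position 8 ')': depth becomes 1
  Position 9 ')': depth becomes 0
  Position 10 '(': depth becomes 1
  Position 11 ')': depth becomes 0
  Position 12 '(': depth becomes 1
  Position 13 ')': depth becomes 0
  Position 14 '(': depth becomes 1
  Position 15 '(': depth becomes 2
  Position 16 '(': depth becomes 3
  Position 17 ')': depth becomes 2
  Position 18 ')': depth becomes 1
  Position 19 ')': depth becomes 0
Maximum depth reached: 3

3


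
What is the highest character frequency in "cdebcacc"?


Input: cdebcacc
Character counts:
  'a': 1
  'b': 1
  'c': 4
  'd': 1
  'e': 1
Maximum frequency: 4

4


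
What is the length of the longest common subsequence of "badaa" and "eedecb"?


LCS of "badaa" and "eedecb"
DP table:
           e    e    d    e    c    b
      0    0    0    0    0    0    0
  b   0    0    0    0    0    0    1
  a   0    0    0    0    0    0    1
  d   0    0    0    1    1    1    1
  a   0    0    0    1    1    1    1
  a   0    0    0    1    1    1    1
LCS length = dp[5][6] = 1

1


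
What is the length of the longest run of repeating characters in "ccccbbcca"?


Input: "ccccbbcca"
Scanning for longest run:
  Position 1 ('c'): continues run of 'c', length=2
  Position 2 ('c'): continues run of 'c', length=3
  Position 3 ('c'): continues run of 'c', length=4
  Position 4 ('b'): new char, reset run to 1
  Position 5 ('b'): continues run of 'b', length=2
  Position 6 ('c'): new char, reset run to 1
  Position 7 ('c'): continues run of 'c', length=2
  Position 8 ('a'): new char, reset run to 1
Longest run: 'c' with length 4

4


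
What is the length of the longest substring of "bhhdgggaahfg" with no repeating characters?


Input: "bhhdgggaahfg"
Sliding window (track last position of each char):
  Position 0 ('b'): window [0,0] length 1 -- new best
  Position 1 ('h'): window [0,1] length 2 -- new best
  Position 2 ('h'): repeat (last at 1), move window start to 2
  Position 2 ('h'): window [2,2] length 1
  Position 3 ('d'): window [2,3] length 2
  Position 4 ('g'): window [2,4] length 3 -- new best
  Position 5 ('g'): repeat (last at 4), move window start to 5
  Position 5 ('g'): window [5,5] length 1
  Position 6 ('g'): repeat (last at 5), move window start to 6
  Position 6 ('g'): window [6,6] length 1
  Position 7 ('a'): window [6,7] length 2
  Position 8 ('a'): repeat (last at 7), move window start to 8
  Position 8 ('a'): window [8,8] length 1
  Position 9 ('h'): window [8,9] length 2
  Position 10 ('f'): window [8,10] length 3
  Position 11 ('g'): window [8,11] length 4 -- new best
Longest substring with no repeats: "ahfg" with length 4

4


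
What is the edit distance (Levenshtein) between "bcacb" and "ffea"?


Computing edit distance: "bcacb" -> "ffea"
DP table:
           f    f    e    a
      0    1    2    3    4
  b   1    1    2    3    4
  c   2    2    2    3    4
  a   3    3    3    3    3
  c   4    4    4    4    4
  b   5    5    5    5    5
Edit distance = dp[5][4] = 5

5


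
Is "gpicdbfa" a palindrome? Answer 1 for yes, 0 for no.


Input: gpicdbfa
Reversed: afbdcipg
  Compare pos 0 ('g') with pos 7 ('a'): MISMATCH
  Compare pos 1 ('p') with pos 6 ('f'): MISMATCH
  Compare pos 2 ('i') with pos 5 ('b'): MISMATCH
  Compare pos 3 ('c') with pos 4 ('d'): MISMATCH
Result: not a palindrome

0


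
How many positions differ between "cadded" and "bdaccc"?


Comparing "cadded" and "bdaccc" position by position:
  Position 0: 'c' vs 'b' => DIFFER
  Position 1: 'a' vs 'd' => DIFFER
  Position 2: 'd' vs 'a' => DIFFER
  Position 3: 'd' vs 'c' => DIFFER
  Position 4: 'e' vs 'c' => DIFFER
  Position 5: 'd' vs 'c' => DIFFER
Positions that differ: 6

6


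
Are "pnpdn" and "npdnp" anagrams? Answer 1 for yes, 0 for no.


Strings: "pnpdn", "npdnp"
Sorted first:  dnnpp
Sorted second: dnnpp
Sorted forms match => anagrams

1


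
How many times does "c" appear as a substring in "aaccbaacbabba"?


Searching for "c" in "aaccbaacbabba"
Scanning each position:
  Position 0: "a" => no
  Position 1: "a" => no
  Position 2: "c" => MATCH
  Position 3: "c" => MATCH
  Position 4: "b" => no
  Position 5: "a" => no
  Position 6: "a" => no
  Position 7: "c" => MATCH
  Position 8: "b" => no
  Position 9: "a" => no
  Position 10: "b" => no
  Position 11: "b" => no
  Position 12: "a" => no
Total occurrences: 3

3


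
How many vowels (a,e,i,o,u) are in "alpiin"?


Input: alpiin
Checking each character:
  'a' at position 0: vowel (running total: 1)
  'l' at position 1: consonant
  'p' at position 2: consonant
  'i' at position 3: vowel (running total: 2)
  'i' at position 4: vowel (running total: 3)
  'n' at position 5: consonant
Total vowels: 3

3


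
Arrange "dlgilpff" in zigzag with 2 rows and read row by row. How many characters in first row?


Zigzag "dlgilpff" into 2 rows:
Placing characters:
  'd' => row 0
  'l' => row 1
  'g' => row 0
  'i' => row 1
  'l' => row 0
  'p' => row 1
  'f' => row 0
  'f' => row 1
Rows:
  Row 0: "dglf"
  Row 1: "lipf"
First row length: 4

4


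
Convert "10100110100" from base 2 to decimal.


Input: "10100110100" in base 2
Positional expansion:
  Digit '1' (value 1) x 2^10 = 1024
  Digit '0' (value 0) x 2^9 = 0
  Digit '1' (value 1) x 2^8 = 256
  Digit '0' (value 0) x 2^7 = 0
  Digit '0' (value 0) x 2^6 = 0
  Digit '1' (value 1) x 2^5 = 32
  Digit '1' (value 1) x 2^4 = 16
  Digit '0' (value 0) x 2^3 = 0
  Digit '1' (value 1) x 2^2 = 4
  Digit '0' (value 0) x 2^1 = 0
  Digit '0' (value 0) x 2^0 = 0
Sum = 1332

1332


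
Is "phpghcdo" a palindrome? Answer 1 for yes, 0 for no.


Input: phpghcdo
Reversed: odchgphp
  Compare pos 0 ('p') with pos 7 ('o'): MISMATCH
  Compare pos 1 ('h') with pos 6 ('d'): MISMATCH
  Compare pos 2 ('p') with pos 5 ('c'): MISMATCH
  Compare pos 3 ('g') with pos 4 ('h'): MISMATCH
Result: not a palindrome

0


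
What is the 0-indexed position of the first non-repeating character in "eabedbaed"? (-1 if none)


Input: eabedbaed
Character frequencies:
  'a': 2
  'b': 2
  'd': 2
  'e': 3
Scanning left to right for freq == 1:
  Position 0 ('e'): freq=3, skip
  Position 1 ('a'): freq=2, skip
  Position 2 ('b'): freq=2, skip
  Position 3 ('e'): freq=3, skip
  Position 4 ('d'): freq=2, skip
  Position 5 ('b'): freq=2, skip
  Position 6 ('a'): freq=2, skip
  Position 7 ('e'): freq=3, skip
  Position 8 ('d'): freq=2, skip
  No unique character found => answer = -1

-1


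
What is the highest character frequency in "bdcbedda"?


Input: bdcbedda
Character counts:
  'a': 1
  'b': 2
  'c': 1
  'd': 3
  'e': 1
Maximum frequency: 3

3


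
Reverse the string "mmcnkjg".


Input: mmcnkjg
Reading characters right to left:
  Position 6: 'g'
  Position 5: 'j'
  Position 4: 'k'
  Position 3: 'n'
  Position 2: 'c'
  Position 1: 'm'
  Position 0: 'm'
Reversed: gjkncmm

gjkncmm


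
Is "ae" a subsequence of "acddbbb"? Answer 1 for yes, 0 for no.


Check if "ae" is a subsequence of "acddbbb"
Greedy scan:
  Position 0 ('a'): matches sub[0] = 'a'
  Position 1 ('c'): no match needed
  Position 2 ('d'): no match needed
  Position 3 ('d'): no match needed
  Position 4 ('b'): no match needed
  Position 5 ('b'): no match needed
  Position 6 ('b'): no match needed
Only matched 1/2 characters => not a subsequence

0


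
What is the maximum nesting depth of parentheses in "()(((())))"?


Input: "()(((())))"
Tracking depth:
  Position 0 '(': depth becomes 1
  Position 1 ')': depth becomes 0
  Position 2 '(': depth becomes 1
  Position 3 '(': depth becomes 2
  Position 4 '(': depth becomes 3
  Position 5 '(': depth becomes 4
  Position 6 ')': depth becomes 3
  Position 7 ')': depth becomes 2
  Position 8 ')': depth becomes 1
  Position 9 ')': depth becomes 0
Maximum depth reached: 4

4


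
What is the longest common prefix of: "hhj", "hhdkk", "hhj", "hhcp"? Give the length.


Words: hhj, hhdkk, hhj, hhcp
  Position 0: all 'h' => match
  Position 1: all 'h' => match
  Position 2: ('j', 'd', 'j', 'c') => mismatch, stop
LCP = "hh" (length 2)

2


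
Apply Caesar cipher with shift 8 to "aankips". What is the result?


Caesar cipher: shift "aankips" by 8
  'a' (pos 0) + 8 = pos 8 = 'i'
  'a' (pos 0) + 8 = pos 8 = 'i'
  'n' (pos 13) + 8 = pos 21 = 'v'
  'k' (pos 10) + 8 = pos 18 = 's'
  'i' (pos 8) + 8 = pos 16 = 'q'
  'p' (pos 15) + 8 = pos 23 = 'x'
  's' (pos 18) + 8 = pos 0 = 'a'
Result: iivsqxa

iivsqxa


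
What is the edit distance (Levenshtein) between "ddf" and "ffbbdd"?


Computing edit distance: "ddf" -> "ffbbdd"
DP table:
           f    f    b    b    d    d
      0    1    2    3    4    5    6
  d   1    1    2    3    4    4    5
  d   2    2    2    3    4    4    4
  f   3    2    2    3    4    5    5
Edit distance = dp[3][6] = 5

5


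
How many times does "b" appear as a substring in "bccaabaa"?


Searching for "b" in "bccaabaa"
Scanning each position:
  Position 0: "b" => MATCH
  Position 1: "c" => no
  Position 2: "c" => no
  Position 3: "a" => no
  Position 4: "a" => no
  Position 5: "b" => MATCH
  Position 6: "a" => no
  Position 7: "a" => no
Total occurrences: 2

2


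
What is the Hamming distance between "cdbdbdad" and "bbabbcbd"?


Comparing "cdbdbdad" and "bbabbcbd" position by position:
  Position 0: 'c' vs 'b' => differ
  Position 1: 'd' vs 'b' => differ
  Position 2: 'b' vs 'a' => differ
  Position 3: 'd' vs 'b' => differ
  Position 4: 'b' vs 'b' => same
  Position 5: 'd' vs 'c' => differ
  Position 6: 'a' vs 'b' => differ
  Position 7: 'd' vs 'd' => same
Total differences (Hamming distance): 6

6


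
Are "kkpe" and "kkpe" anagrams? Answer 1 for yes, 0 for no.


Strings: "kkpe", "kkpe"
Sorted first:  ekkp
Sorted second: ekkp
Sorted forms match => anagrams

1


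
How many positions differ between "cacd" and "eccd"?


Comparing "cacd" and "eccd" position by position:
  Position 0: 'c' vs 'e' => DIFFER
  Position 1: 'a' vs 'c' => DIFFER
  Position 2: 'c' vs 'c' => same
  Position 3: 'd' vs 'd' => same
Positions that differ: 2

2


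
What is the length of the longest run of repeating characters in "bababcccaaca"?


Input: "bababcccaaca"
Scanning for longest run:
  Position 1 ('a'): new char, reset run to 1
  Position 2 ('b'): new char, reset run to 1
  Position 3 ('a'): new char, reset run to 1
  Position 4 ('b'): new char, reset run to 1
  Position 5 ('c'): new char, reset run to 1
  Position 6 ('c'): continues run of 'c', length=2
  Position 7 ('c'): continues run of 'c', length=3
  Position 8 ('a'): new char, reset run to 1
  Position 9 ('a'): continues run of 'a', length=2
  Position 10 ('c'): new char, reset run to 1
  Position 11 ('a'): new char, reset run to 1
Longest run: 'c' with length 3

3


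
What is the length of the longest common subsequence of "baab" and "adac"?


LCS of "baab" and "adac"
DP table:
           a    d    a    c
      0    0    0    0    0
  b   0    0    0    0    0
  a   0    1    1    1    1
  a   0    1    1    2    2
  b   0    1    1    2    2
LCS length = dp[4][4] = 2

2


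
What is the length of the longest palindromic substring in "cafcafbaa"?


Input: "cafcafbaa"
Checking substrings for palindromes:
  [7:9] "aa" (len 2) => palindrome
Longest palindromic substring: "aa" with length 2

2


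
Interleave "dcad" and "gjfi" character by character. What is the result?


Interleaving "dcad" and "gjfi":
  Position 0: 'd' from first, 'g' from second => "dg"
  Position 1: 'c' from first, 'j' from second => "cj"
  Position 2: 'a' from first, 'f' from second => "af"
  Position 3: 'd' from first, 'i' from second => "di"
Result: dgcjafdi

dgcjafdi


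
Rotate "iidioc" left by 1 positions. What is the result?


Input: "iidioc", rotate left by 1
First 1 characters: "i"
Remaining characters: "idioc"
Concatenate remaining + first: "idioc" + "i" = "idioci"

idioci


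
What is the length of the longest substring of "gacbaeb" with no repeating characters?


Input: "gacbaeb"
Sliding window (track last position of each char):
  Position 0 ('g'): window [0,0] length 1 -- new best
  Position 1 ('a'): window [0,1] length 2 -- new best
  Position 2 ('c'): window [0,2] length 3 -- new best
  Position 3 ('b'): window [0,3] length 4 -- new best
  Position 4 ('a'): repeat (last at 1), move window start to 2
  Position 4 ('a'): window [2,4] length 3
  Position 5 ('e'): window [2,5] length 4
  Position 6 ('b'): repeat (last at 3), move window start to 4
  Position 6 ('b'): window [4,6] length 3
Longest substring with no repeats: "gacb" with length 4

4


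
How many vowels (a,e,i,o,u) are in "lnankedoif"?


Input: lnankedoif
Checking each character:
  'l' at position 0: consonant
  'n' at position 1: consonant
  'a' at position 2: vowel (running total: 1)
  'n' at position 3: consonant
  'k' at position 4: consonant
  'e' at position 5: vowel (running total: 2)
  'd' at position 6: consonant
  'o' at position 7: vowel (running total: 3)
  'i' at position 8: vowel (running total: 4)
  'f' at position 9: consonant
Total vowels: 4

4


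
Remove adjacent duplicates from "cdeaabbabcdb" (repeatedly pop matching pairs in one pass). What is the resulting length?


Input: cdeaabbabcdb
Stack-based adjacent duplicate removal:
  Read 'c': push. Stack: c
  Read 'd': push. Stack: cd
  Read 'e': push. Stack: cde
  Read 'a': push. Stack: cdea
  Read 'a': matches stack top 'a' => pop. Stack: cde
  Read 'b': push. Stack: cdeb
  Read 'b': matches stack top 'b' => pop. Stack: cde
  Read 'a': push. Stack: cdea
  Read 'b': push. Stack: cdeab
  Read 'c': push. Stack: cdeabc
  Read 'd': push. Stack: cdeabcd
  Read 'b': push. Stack: cdeabcdb
Final stack: "cdeabcdb" (length 8)

8


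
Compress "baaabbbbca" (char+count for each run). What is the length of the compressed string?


Input: baaabbbbca
Runs:
  'b' x 1 => "b1"
  'a' x 3 => "a3"
  'b' x 4 => "b4"
  'c' x 1 => "c1"
  'a' x 1 => "a1"
Compressed: "b1a3b4c1a1"
Compressed length: 10

10


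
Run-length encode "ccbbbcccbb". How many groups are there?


Input: ccbbbcccbb
Scanning for consecutive runs:
  Group 1: 'c' x 2 (positions 0-1)
  Group 2: 'b' x 3 (positions 2-4)
  Group 3: 'c' x 3 (positions 5-7)
  Group 4: 'b' x 2 (positions 8-9)
Total groups: 4

4


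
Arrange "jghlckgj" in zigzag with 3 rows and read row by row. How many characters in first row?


Zigzag "jghlckgj" into 3 rows:
Placing characters:
  'j' => row 0
  'g' => row 1
  'h' => row 2
  'l' => row 1
  'c' => row 0
  'k' => row 1
  'g' => row 2
  'j' => row 1
Rows:
  Row 0: "jc"
  Row 1: "glkj"
  Row 2: "hg"
First row length: 2

2


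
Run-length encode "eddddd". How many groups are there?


Input: eddddd
Scanning for consecutive runs:
  Group 1: 'e' x 1 (positions 0-0)
  Group 2: 'd' x 5 (positions 1-5)
Total groups: 2

2


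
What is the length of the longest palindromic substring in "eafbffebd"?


Input: "eafbffebd"
Checking substrings for palindromes:
  [2:5] "fbf" (len 3) => palindrome
  [4:6] "ff" (len 2) => palindrome
Longest palindromic substring: "fbf" with length 3

3


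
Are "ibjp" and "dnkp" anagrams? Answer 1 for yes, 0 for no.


Strings: "ibjp", "dnkp"
Sorted first:  bijp
Sorted second: dknp
Differ at position 0: 'b' vs 'd' => not anagrams

0


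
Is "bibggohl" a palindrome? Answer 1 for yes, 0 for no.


Input: bibggohl
Reversed: lhoggbib
  Compare pos 0 ('b') with pos 7 ('l'): MISMATCH
  Compare pos 1 ('i') with pos 6 ('h'): MISMATCH
  Compare pos 2 ('b') with pos 5 ('o'): MISMATCH
  Compare pos 3 ('g') with pos 4 ('g'): match
Result: not a palindrome

0


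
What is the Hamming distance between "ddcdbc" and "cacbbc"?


Comparing "ddcdbc" and "cacbbc" position by position:
  Position 0: 'd' vs 'c' => differ
  Position 1: 'd' vs 'a' => differ
  Position 2: 'c' vs 'c' => same
  Position 3: 'd' vs 'b' => differ
  Position 4: 'b' vs 'b' => same
  Position 5: 'c' vs 'c' => same
Total differences (Hamming distance): 3

3


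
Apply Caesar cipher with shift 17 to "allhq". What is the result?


Caesar cipher: shift "allhq" by 17
  'a' (pos 0) + 17 = pos 17 = 'r'
  'l' (pos 11) + 17 = pos 2 = 'c'
  'l' (pos 11) + 17 = pos 2 = 'c'
  'h' (pos 7) + 17 = pos 24 = 'y'
  'q' (pos 16) + 17 = pos 7 = 'h'
Result: rccyh

rccyh


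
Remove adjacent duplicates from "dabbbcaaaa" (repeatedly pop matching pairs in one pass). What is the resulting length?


Input: dabbbcaaaa
Stack-based adjacent duplicate removal:
  Read 'd': push. Stack: d
  Read 'a': push. Stack: da
  Read 'b': push. Stack: dab
  Read 'b': matches stack top 'b' => pop. Stack: da
  Read 'b': push. Stack: dab
  Read 'c': push. Stack: dabc
  Read 'a': push. Stack: dabca
  Read 'a': matches stack top 'a' => pop. Stack: dabc
  Read 'a': push. Stack: dabca
  Read 'a': matches stack top 'a' => pop. Stack: dabc
Final stack: "dabc" (length 4)

4


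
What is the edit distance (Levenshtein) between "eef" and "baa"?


Computing edit distance: "eef" -> "baa"
DP table:
           b    a    a
      0    1    2    3
  e   1    1    2    3
  e   2    2    2    3
  f   3    3    3    3
Edit distance = dp[3][3] = 3

3


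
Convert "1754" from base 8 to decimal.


Input: "1754" in base 8
Positional expansion:
  Digit '1' (value 1) x 8^3 = 512
  Digit '7' (value 7) x 8^2 = 448
  Digit '5' (value 5) x 8^1 = 40
  Digit '4' (value 4) x 8^0 = 4
Sum = 1004

1004


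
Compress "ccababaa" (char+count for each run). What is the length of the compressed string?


Input: ccababaa
Runs:
  'c' x 2 => "c2"
  'a' x 1 => "a1"
  'b' x 1 => "b1"
  'a' x 1 => "a1"
  'b' x 1 => "b1"
  'a' x 2 => "a2"
Compressed: "c2a1b1a1b1a2"
Compressed length: 12

12


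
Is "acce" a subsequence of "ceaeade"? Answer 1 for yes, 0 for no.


Check if "acce" is a subsequence of "ceaeade"
Greedy scan:
  Position 0 ('c'): no match needed
  Position 1 ('e'): no match needed
  Position 2 ('a'): matches sub[0] = 'a'
  Position 3 ('e'): no match needed
  Position 4 ('a'): no match needed
  Position 5 ('d'): no match needed
  Position 6 ('e'): no match needed
Only matched 1/4 characters => not a subsequence

0


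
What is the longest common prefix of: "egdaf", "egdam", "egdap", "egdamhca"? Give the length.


Words: egdaf, egdam, egdap, egdamhca
  Position 0: all 'e' => match
  Position 1: all 'g' => match
  Position 2: all 'd' => match
  Position 3: all 'a' => match
  Position 4: ('f', 'm', 'p', 'm') => mismatch, stop
LCP = "egda" (length 4)

4


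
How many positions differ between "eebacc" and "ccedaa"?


Comparing "eebacc" and "ccedaa" position by position:
  Position 0: 'e' vs 'c' => DIFFER
  Position 1: 'e' vs 'c' => DIFFER
  Position 2: 'b' vs 'e' => DIFFER
  Position 3: 'a' vs 'd' => DIFFER
  Position 4: 'c' vs 'a' => DIFFER
  Position 5: 'c' vs 'a' => DIFFER
Positions that differ: 6

6


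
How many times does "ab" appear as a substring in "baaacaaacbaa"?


Searching for "ab" in "baaacaaacbaa"
Scanning each position:
  Position 0: "ba" => no
  Position 1: "aa" => no
  Position 2: "aa" => no
  Position 3: "ac" => no
  Position 4: "ca" => no
  Position 5: "aa" => no
  Position 6: "aa" => no
  Position 7: "ac" => no
  Position 8: "cb" => no
  Position 9: "ba" => no
  Position 10: "aa" => no
Total occurrences: 0

0


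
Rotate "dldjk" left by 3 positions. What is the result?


Input: "dldjk", rotate left by 3
First 3 characters: "dld"
Remaining characters: "jk"
Concatenate remaining + first: "jk" + "dld" = "jkdld"

jkdld


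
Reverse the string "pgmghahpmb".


Input: pgmghahpmb
Reading characters right to left:
  Position 9: 'b'
  Position 8: 'm'
  Position 7: 'p'
  Position 6: 'h'
  Position 5: 'a'
  Position 4: 'h'
  Position 3: 'g'
  Position 2: 'm'
  Position 1: 'g'
  Position 0: 'p'
Reversed: bmphahgmgp

bmphahgmgp


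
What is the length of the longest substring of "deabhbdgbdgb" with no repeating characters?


Input: "deabhbdgbdgb"
Sliding window (track last position of each char):
  Position 0 ('d'): window [0,0] length 1 -- new best
  Position 1 ('e'): window [0,1] length 2 -- new best
  Position 2 ('a'): window [0,2] length 3 -- new best
  Position 3 ('b'): window [0,3] length 4 -- new best
  Position 4 ('h'): window [0,4] length 5 -- new best
  Position 5 ('b'): repeat (last at 3), move window start to 4
  Position 5 ('b'): window [4,5] length 2
  Position 6 ('d'): window [4,6] length 3
  Position 7 ('g'): window [4,7] length 4
  Position 8 ('b'): repeat (last at 5), move window start to 6
  Position 8 ('b'): window [6,8] length 3
  Position 9 ('d'): repeat (last at 6), move window start to 7
  Position 9 ('d'): window [7,9] length 3
  Position 10 ('g'): repeat (last at 7), move window start to 8
  Position 10 ('g'): window [8,10] length 3
  Position 11 ('b'): repeat (last at 8), move window start to 9
  Position 11 ('b'): window [9,11] length 3
Longest substring with no repeats: "deabh" with length 5

5


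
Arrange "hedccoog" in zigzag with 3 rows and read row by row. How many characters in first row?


Zigzag "hedccoog" into 3 rows:
Placing characters:
  'h' => row 0
  'e' => row 1
  'd' => row 2
  'c' => row 1
  'c' => row 0
  'o' => row 1
  'o' => row 2
  'g' => row 1
Rows:
  Row 0: "hc"
  Row 1: "ecog"
  Row 2: "do"
First row length: 2

2


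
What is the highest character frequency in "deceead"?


Input: deceead
Character counts:
  'a': 1
  'c': 1
  'd': 2
  'e': 3
Maximum frequency: 3

3


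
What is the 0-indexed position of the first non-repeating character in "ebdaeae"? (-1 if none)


Input: ebdaeae
Character frequencies:
  'a': 2
  'b': 1
  'd': 1
  'e': 3
Scanning left to right for freq == 1:
  Position 0 ('e'): freq=3, skip
  Position 1 ('b'): unique! => answer = 1

1


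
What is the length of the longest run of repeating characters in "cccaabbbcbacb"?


Input: "cccaabbbcbacb"
Scanning for longest run:
  Position 1 ('c'): continues run of 'c', length=2
  Position 2 ('c'): continues run of 'c', length=3
  Position 3 ('a'): new char, reset run to 1
  Position 4 ('a'): continues run of 'a', length=2
  Position 5 ('b'): new char, reset run to 1
  Position 6 ('b'): continues run of 'b', length=2
  Position 7 ('b'): continues run of 'b', length=3
  Position 8 ('c'): new char, reset run to 1
  Position 9 ('b'): new char, reset run to 1
  Position 10 ('a'): new char, reset run to 1
  Position 11 ('c'): new char, reset run to 1
  Position 12 ('b'): new char, reset run to 1
Longest run: 'c' with length 3

3


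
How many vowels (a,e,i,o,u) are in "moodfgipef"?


Input: moodfgipef
Checking each character:
  'm' at position 0: consonant
  'o' at position 1: vowel (running total: 1)
  'o' at position 2: vowel (running total: 2)
  'd' at position 3: consonant
  'f' at position 4: consonant
  'g' at position 5: consonant
  'i' at position 6: vowel (running total: 3)
  'p' at position 7: consonant
  'e' at position 8: vowel (running total: 4)
  'f' at position 9: consonant
Total vowels: 4

4


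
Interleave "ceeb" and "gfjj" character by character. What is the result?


Interleaving "ceeb" and "gfjj":
  Position 0: 'c' from first, 'g' from second => "cg"
  Position 1: 'e' from first, 'f' from second => "ef"
  Position 2: 'e' from first, 'j' from second => "ej"
  Position 3: 'b' from first, 'j' from second => "bj"
Result: cgefejbj

cgefejbj


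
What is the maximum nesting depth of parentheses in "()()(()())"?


Input: "()()(()())"
Tracking depth:
  Position 0 '(': depth becomes 1
  Position 1 ')': depth becomes 0
  Position 2 '(': depth becomes 1
  Position 3 ')': depth becomes 0
  Position 4 '(': depth becomes 1
  Position 5 '(': depth becomes 2
  Position 6 ')': depth becomes 1
  Position 7 '(': depth becomes 2
  Position 8 ')': depth becomes 1
  Position 9 ')': depth becomes 0
Maximum depth reached: 2

2


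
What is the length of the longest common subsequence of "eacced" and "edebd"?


LCS of "eacced" and "edebd"
DP table:
           e    d    e    b    d
      0    0    0    0    0    0
  e   0    1    1    1    1    1
  a   0    1    1    1    1    1
  c   0    1    1    1    1    1
  c   0    1    1    1    1    1
  e   0    1    1    2    2    2
  d   0    1    2    2    2    3
LCS length = dp[6][5] = 3

3


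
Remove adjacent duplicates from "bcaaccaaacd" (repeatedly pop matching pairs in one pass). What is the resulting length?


Input: bcaaccaaacd
Stack-based adjacent duplicate removal:
  Read 'b': push. Stack: b
  Read 'c': push. Stack: bc
  Read 'a': push. Stack: bca
  Read 'a': matches stack top 'a' => pop. Stack: bc
  Read 'c': matches stack top 'c' => pop. Stack: b
  Read 'c': push. Stack: bc
  Read 'a': push. Stack: bca
  Read 'a': matches stack top 'a' => pop. Stack: bc
  Read 'a': push. Stack: bca
  Read 'c': push. Stack: bcac
  Read 'd': push. Stack: bcacd
Final stack: "bcacd" (length 5)

5


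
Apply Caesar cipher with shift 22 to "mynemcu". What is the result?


Caesar cipher: shift "mynemcu" by 22
  'm' (pos 12) + 22 = pos 8 = 'i'
  'y' (pos 24) + 22 = pos 20 = 'u'
  'n' (pos 13) + 22 = pos 9 = 'j'
  'e' (pos 4) + 22 = pos 0 = 'a'
  'm' (pos 12) + 22 = pos 8 = 'i'
  'c' (pos 2) + 22 = pos 24 = 'y'
  'u' (pos 20) + 22 = pos 16 = 'q'
Result: iujaiyq

iujaiyq


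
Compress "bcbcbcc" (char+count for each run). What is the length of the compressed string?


Input: bcbcbcc
Runs:
  'b' x 1 => "b1"
  'c' x 1 => "c1"
  'b' x 1 => "b1"
  'c' x 1 => "c1"
  'b' x 1 => "b1"
  'c' x 2 => "c2"
Compressed: "b1c1b1c1b1c2"
Compressed length: 12

12


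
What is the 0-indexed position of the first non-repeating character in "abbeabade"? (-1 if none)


Input: abbeabade
Character frequencies:
  'a': 3
  'b': 3
  'd': 1
  'e': 2
Scanning left to right for freq == 1:
  Position 0 ('a'): freq=3, skip
  Position 1 ('b'): freq=3, skip
  Position 2 ('b'): freq=3, skip
  Position 3 ('e'): freq=2, skip
  Position 4 ('a'): freq=3, skip
  Position 5 ('b'): freq=3, skip
  Position 6 ('a'): freq=3, skip
  Position 7 ('d'): unique! => answer = 7

7


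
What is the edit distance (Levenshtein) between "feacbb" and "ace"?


Computing edit distance: "feacbb" -> "ace"
DP table:
           a    c    e
      0    1    2    3
  f   1    1    2    3
  e   2    2    2    2
  a   3    2    3    3
  c   4    3    2    3
  b   5    4    3    3
  b   6    5    4    4
Edit distance = dp[6][3] = 4

4


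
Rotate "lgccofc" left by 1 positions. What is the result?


Input: "lgccofc", rotate left by 1
First 1 characters: "l"
Remaining characters: "gccofc"
Concatenate remaining + first: "gccofc" + "l" = "gccofcl"

gccofcl


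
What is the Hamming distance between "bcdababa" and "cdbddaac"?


Comparing "bcdababa" and "cdbddaac" position by position:
  Position 0: 'b' vs 'c' => differ
  Position 1: 'c' vs 'd' => differ
  Position 2: 'd' vs 'b' => differ
  Position 3: 'a' vs 'd' => differ
  Position 4: 'b' vs 'd' => differ
  Position 5: 'a' vs 'a' => same
  Position 6: 'b' vs 'a' => differ
  Position 7: 'a' vs 'c' => differ
Total differences (Hamming distance): 7

7


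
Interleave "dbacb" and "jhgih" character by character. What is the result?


Interleaving "dbacb" and "jhgih":
  Position 0: 'd' from first, 'j' from second => "dj"
  Position 1: 'b' from first, 'h' from second => "bh"
  Position 2: 'a' from first, 'g' from second => "ag"
  Position 3: 'c' from first, 'i' from second => "ci"
  Position 4: 'b' from first, 'h' from second => "bh"
Result: djbhagcibh

djbhagcibh


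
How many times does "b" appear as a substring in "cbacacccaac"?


Searching for "b" in "cbacacccaac"
Scanning each position:
  Position 0: "c" => no
  Position 1: "b" => MATCH
  Position 2: "a" => no
  Position 3: "c" => no
  Position 4: "a" => no
  Position 5: "c" => no
  Position 6: "c" => no
  Position 7: "c" => no
  Position 8: "a" => no
  Position 9: "a" => no
  Position 10: "c" => no
Total occurrences: 1

1


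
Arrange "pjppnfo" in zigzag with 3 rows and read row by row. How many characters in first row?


Zigzag "pjppnfo" into 3 rows:
Placing characters:
  'p' => row 0
  'j' => row 1
  'p' => row 2
  'p' => row 1
  'n' => row 0
  'f' => row 1
  'o' => row 2
Rows:
  Row 0: "pn"
  Row 1: "jpf"
  Row 2: "po"
First row length: 2

2
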